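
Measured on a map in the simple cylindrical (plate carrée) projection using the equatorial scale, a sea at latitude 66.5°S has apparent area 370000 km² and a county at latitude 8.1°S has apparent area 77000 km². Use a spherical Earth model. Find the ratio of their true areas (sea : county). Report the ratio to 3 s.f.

Plate carrée has h = 1 and k = sec φ, giving areal scale sec φ; true area = (apparent area) · cos φ.
True area of sea: 370000 × cos(66.5°) = 370000 × 0.3987 = 147500 km².
True area of county: 77000 × cos(8.1°) = 77000 × 0.9900 = 76230 km².
Ratio = 147500 / 76230 ≈ 1.94.

1.94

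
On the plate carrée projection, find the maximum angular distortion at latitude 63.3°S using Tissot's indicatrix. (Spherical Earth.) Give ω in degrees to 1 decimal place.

44.7°

Plate carrée maps x = Rλ, y = Rφ. The meridian scale is h = 1 and the parallel scale is k = 1/cos φ = sec φ.
At 63.3°: h = 1.000, k = 2.226; principal scales a = 2.226, b = 1.000.
sin(ω/2) = (a − b)/(a + b) = 1.226/3.226 = 0.3800, so ω = 2 arcsin(0.3800) ≈ 44.7°.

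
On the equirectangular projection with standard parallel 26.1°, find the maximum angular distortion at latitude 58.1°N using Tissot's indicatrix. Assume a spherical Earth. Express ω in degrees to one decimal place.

The equidistant cylindrical projection with φ₀ = 26.1° has h = 1 (meridians true) and k = cos φ₀ / cos φ along parallels.
At 58.1°: h = 1.000, k = 1.699; principal scales a = 1.699, b = 1.000.
sin(ω/2) = (a − b)/(a + b) = 0.6994/2.699 = 0.2591, so ω = 2 arcsin(0.2591) ≈ 30.0°.

30.0°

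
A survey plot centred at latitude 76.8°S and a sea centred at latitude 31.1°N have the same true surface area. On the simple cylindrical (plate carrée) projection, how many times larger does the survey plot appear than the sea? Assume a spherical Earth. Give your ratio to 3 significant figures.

3.75

Plate carrée maps x = Rλ, y = Rφ. The meridian scale is h = 1 and the parallel scale is k = 1/cos φ = sec φ.
Areal scale at 76.8°: h·k = 1.000 × 4.379 = 4.379.
Areal scale at 31.1°: h·k = 1.000 × 1.168 = 1.168.
Ratio = 4.379/1.168 ≈ 3.75.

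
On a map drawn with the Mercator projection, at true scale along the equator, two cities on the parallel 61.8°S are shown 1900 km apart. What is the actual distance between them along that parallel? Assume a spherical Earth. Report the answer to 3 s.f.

Mercator is conformal, so the point scale is isotropic: h = k = sec φ = 1/cos φ.
Along the parallel at 61.8°, map distances are exaggerated by k = sec 61.8° = 2.116.
True distance = 1900 / 2.116 = 1900 × cos 61.8° ≈ 898 km.

898 km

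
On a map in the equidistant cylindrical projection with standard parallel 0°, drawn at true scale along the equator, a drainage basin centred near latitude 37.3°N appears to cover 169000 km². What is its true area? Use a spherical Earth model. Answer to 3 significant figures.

134000 km²

In the plate carrée (x = Rλ, y = Rφ), meridians are true-scale (h = 1) and parallels are stretched by k = sec φ.
Areal scale = h·k = 1 × sec φ; at 37.3°, h = 1.000, k = 1.257, so h·k = 1.257.
True area = apparent / (areal scale) = 169000 / 1.257 ≈ 134000 km².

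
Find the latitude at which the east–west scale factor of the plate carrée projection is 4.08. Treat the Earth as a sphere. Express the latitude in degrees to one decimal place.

Plate carrée: h = 1, k = sec φ along parallels.
sec φ = 4.08  ⇒  cos φ = 0.2451  ⇒  φ ≈ 75.8°.

75.8°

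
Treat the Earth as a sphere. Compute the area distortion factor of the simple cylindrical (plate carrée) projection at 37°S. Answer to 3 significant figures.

1.25

In the plate carrée (x = Rλ, y = Rφ), meridians are true-scale (h = 1) and parallels are stretched by k = sec φ.
Areal scale = h·k = 1 × sec φ; at 37°, h = 1.000, k = 1.252, so h·k = 1.252.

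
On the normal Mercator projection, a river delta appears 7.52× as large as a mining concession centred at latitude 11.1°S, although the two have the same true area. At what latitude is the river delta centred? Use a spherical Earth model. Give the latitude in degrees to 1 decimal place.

69.0°

Mercator areal scale is sec²φ, so apparent-area ratio = sec²φ₁ / sec²φ₂ = cos²φ₂ / cos²φ₁.
cos²φ₂ / cos²φ₁ = 7.52  ⇒  cos φ₁ = cos 11.1° / √7.52 = 0.9813/2.742 = 0.3578.
φ₁ = arccos(0.3578) ≈ 69.0°.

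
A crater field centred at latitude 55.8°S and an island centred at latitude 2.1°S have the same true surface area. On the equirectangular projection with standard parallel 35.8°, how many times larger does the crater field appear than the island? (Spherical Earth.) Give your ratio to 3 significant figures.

In the equirectangular projection with standard parallel φ₀ = 35.8° (x = Rλ cos φ₀, y = Rφ), meridians are true-scale (h = 1) and the parallel scale is k = cos φ₀ / cos φ.
Areal scale at 55.8°: h·k = 1.000 × 1.443 = 1.443.
Areal scale at 2.1°: h·k = 1.000 × 0.8116 = 0.8116.
Ratio = 1.443/0.8116 ≈ 1.78.

1.78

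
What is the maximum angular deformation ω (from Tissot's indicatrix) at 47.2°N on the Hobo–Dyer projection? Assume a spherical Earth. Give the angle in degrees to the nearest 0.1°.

17.7°

Hobo–Dyer is a cylindrical equal-area projection with standard parallels at ±37.5°. For cylindrical equal-area with standard parallel φ₀, h = cos φ / cos φ₀ and k = cos φ₀ / cos φ, so h·k = 1.
At 47.2°: h = 0.8564, k = 1.168; principal scales a = 1.168, b = 0.8564.
sin(ω/2) = (a − b)/(a + b) = 0.3112/2.024 = 0.1538, so ω = 2 arcsin(0.1538) ≈ 17.7°.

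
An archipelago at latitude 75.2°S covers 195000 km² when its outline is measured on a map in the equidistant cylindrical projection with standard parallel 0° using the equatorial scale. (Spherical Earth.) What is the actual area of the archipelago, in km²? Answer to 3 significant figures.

For the equirectangular projection with φ₀ = 0 (plate carrée), h = 1 along meridians and k = sec φ along parallels.
Areal scale = h·k = 1 × sec φ; at 75.2°, h = 1.000, k = 3.915, so h·k = 3.915.
True area = apparent / (areal scale) = 195000 / 3.915 ≈ 49800 km².

49800 km²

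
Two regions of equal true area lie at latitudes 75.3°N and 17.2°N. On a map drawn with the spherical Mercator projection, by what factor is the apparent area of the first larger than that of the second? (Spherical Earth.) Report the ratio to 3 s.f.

On Mercator, area is exaggerated by sec²φ = 1/cos²φ.
At 75.3°: sec²(75.3°) = 1/0.2538² = 15.53.
At 17.2°: sec²(17.2°) = 1/0.9553² = 1.096.
Ratio = 15.53/1.096 = cos²(17.2°)/cos²(75.3°) ≈ 14.2.

14.2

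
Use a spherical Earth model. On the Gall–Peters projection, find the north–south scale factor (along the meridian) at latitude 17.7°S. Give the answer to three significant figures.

Gall–Peters is a cylindrical equal-area projection with standard parallels at ±45°. For cylindrical equal-area with standard parallel φ₀, h = cos φ / cos φ₀ and k = cos φ₀ / cos φ, so h·k = 1.
h = cos 17.7° / cos 45° = 0.9527/0.7071 = 1.347.

1.35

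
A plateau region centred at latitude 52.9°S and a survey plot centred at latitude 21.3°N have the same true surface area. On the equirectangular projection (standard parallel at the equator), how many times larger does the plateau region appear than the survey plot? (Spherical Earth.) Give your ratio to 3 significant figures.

For the equirectangular projection with φ₀ = 0 (plate carrée), h = 1 along meridians and k = sec φ along parallels.
Areal scale at 52.9°: h·k = 1.000 × 1.658 = 1.658.
Areal scale at 21.3°: h·k = 1.000 × 1.073 = 1.073.
Ratio = 1.658/1.073 ≈ 1.54.

1.54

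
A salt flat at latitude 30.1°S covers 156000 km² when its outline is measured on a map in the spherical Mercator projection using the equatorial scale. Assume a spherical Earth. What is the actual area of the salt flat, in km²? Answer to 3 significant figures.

117000 km²

Mercator is conformal, so the point scale is isotropic: h = k = sec φ = 1/cos φ.
Areal scale = k² = sec²φ = 1/cos²(30.1°) = 1/0.8652² = 1.336.
True area = apparent / (areal scale) = 156000 / 1.336 ≈ 117000 km².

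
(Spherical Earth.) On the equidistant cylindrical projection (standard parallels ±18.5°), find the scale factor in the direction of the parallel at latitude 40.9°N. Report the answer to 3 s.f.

In the equirectangular projection with standard parallel φ₀ = 18.5° (x = Rλ cos φ₀, y = Rφ), meridians are true-scale (h = 1) and the parallel scale is k = cos φ₀ / cos φ.
k = cos 18.5° / cos 40.9° = 0.9483/0.7559 = 1.255.

1.25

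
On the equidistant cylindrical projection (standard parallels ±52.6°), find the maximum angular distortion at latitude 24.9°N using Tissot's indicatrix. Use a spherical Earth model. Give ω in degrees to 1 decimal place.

22.8°

With standard parallel φ₀ = 52.6°, the equirectangular projection gives x = Rλ cos φ₀, y = Rφ, so h = 1 and k = cos 52.6° / cos φ.
At 24.9°: h = 1.000, k = 0.6696; principal scales a = 1.000, b = 0.6696.
sin(ω/2) = (a − b)/(a + b) = 0.3304/1.670 = 0.1979, so ω = 2 arcsin(0.1979) ≈ 22.8°.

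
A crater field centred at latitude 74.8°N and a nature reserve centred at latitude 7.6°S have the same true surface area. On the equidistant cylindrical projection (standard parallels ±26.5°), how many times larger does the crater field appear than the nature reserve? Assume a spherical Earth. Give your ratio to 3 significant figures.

With standard parallel φ₀ = 26.5°, the equirectangular projection gives x = Rλ cos φ₀, y = Rφ, so h = 1 and k = cos 26.5° / cos φ.
Areal scale at 74.8°: h·k = 1.000 × 3.413 = 3.413.
Areal scale at 7.6°: h·k = 1.000 × 0.9029 = 0.9029.
Ratio = 3.413/0.9029 ≈ 3.78.

3.78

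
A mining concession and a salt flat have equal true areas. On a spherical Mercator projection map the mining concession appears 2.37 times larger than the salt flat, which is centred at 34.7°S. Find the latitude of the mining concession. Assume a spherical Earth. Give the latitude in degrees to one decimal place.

For equal true areas on Mercator, apparent areas scale as sec²φ, so the ratio is cos²φ₂ / cos²φ₁.
cos²φ₂ / cos²φ₁ = 2.37  ⇒  cos φ₁ = cos 34.7° / √2.37 = 0.8221/1.539 = 0.5340.
φ₁ = arccos(0.5340) ≈ 57.7°.

57.7°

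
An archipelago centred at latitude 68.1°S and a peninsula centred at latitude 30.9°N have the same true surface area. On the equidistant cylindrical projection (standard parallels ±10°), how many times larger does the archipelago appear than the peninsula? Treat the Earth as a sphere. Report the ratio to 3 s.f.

In the equirectangular projection with standard parallel φ₀ = 10° (x = Rλ cos φ₀, y = Rφ), meridians are true-scale (h = 1) and the parallel scale is k = cos φ₀ / cos φ.
Areal scale at 68.1°: h·k = 1.000 × 2.640 = 2.640.
Areal scale at 30.9°: h·k = 1.000 × 1.148 = 1.148.
Ratio = 2.640/1.148 ≈ 2.30.

2.30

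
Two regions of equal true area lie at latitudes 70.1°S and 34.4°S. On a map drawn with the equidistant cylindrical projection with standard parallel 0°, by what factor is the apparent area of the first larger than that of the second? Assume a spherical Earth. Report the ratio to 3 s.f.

2.42

For the equirectangular projection with φ₀ = 0 (plate carrée), h = 1 along meridians and k = sec φ along parallels.
Areal scale at 70.1°: h·k = 1.000 × 2.938 = 2.938.
Areal scale at 34.4°: h·k = 1.000 × 1.212 = 1.212.
Ratio = 2.938/1.212 ≈ 2.42.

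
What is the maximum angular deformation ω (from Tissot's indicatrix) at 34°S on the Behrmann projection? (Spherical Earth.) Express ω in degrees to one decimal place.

The Behrmann projection is cylindrical equal-area with φ₀ = 30°. For cylindrical equal-area with standard parallel φ₀, h = cos φ / cos φ₀ and k = cos φ₀ / cos φ, so h·k = 1.
At 34°: h = 0.9573, k = 1.045; principal scales a = 1.045, b = 0.9573.
sin(ω/2) = (a − b)/(a + b) = 0.08733/2.002 = 0.04362, so ω = 2 arcsin(0.04362) ≈ 5.0°.

5.0°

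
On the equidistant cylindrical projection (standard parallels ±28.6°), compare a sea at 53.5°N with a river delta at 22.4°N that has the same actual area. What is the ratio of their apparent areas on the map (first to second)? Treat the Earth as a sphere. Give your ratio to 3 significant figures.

1.55

The equidistant cylindrical projection with φ₀ = 28.6° has h = 1 (meridians true) and k = cos φ₀ / cos φ along parallels.
Areal scale at 53.5°: h·k = 1.000 × 1.476 = 1.476.
Areal scale at 22.4°: h·k = 1.000 × 0.9496 = 0.9496.
Ratio = 1.476/0.9496 ≈ 1.55.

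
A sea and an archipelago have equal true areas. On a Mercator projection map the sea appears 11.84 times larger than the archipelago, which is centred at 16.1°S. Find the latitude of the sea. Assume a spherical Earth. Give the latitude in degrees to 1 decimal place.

Mercator areal scale is sec²φ, so apparent-area ratio = sec²φ₁ / sec²φ₂ = cos²φ₂ / cos²φ₁.
cos²φ₂ / cos²φ₁ = 11.84  ⇒  cos φ₁ = cos 16.1° / √11.84 = 0.9608/3.441 = 0.2792.
φ₁ = arccos(0.2792) ≈ 73.8°.

73.8°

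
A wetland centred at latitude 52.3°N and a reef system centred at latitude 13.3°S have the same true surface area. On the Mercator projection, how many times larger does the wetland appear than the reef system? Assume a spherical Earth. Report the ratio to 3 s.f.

Mercator areal scale is sec²φ.
At 52.3°: sec²(52.3°) = 1/0.6115² = 2.674.
At 13.3°: sec²(13.3°) = 1/0.9732² = 1.056.
Ratio = 2.674/1.056 = cos²(13.3°)/cos²(52.3°) ≈ 2.53.

2.53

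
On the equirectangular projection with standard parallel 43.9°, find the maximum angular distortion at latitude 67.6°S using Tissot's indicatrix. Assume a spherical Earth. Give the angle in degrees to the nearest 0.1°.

In the equirectangular projection with standard parallel φ₀ = 43.9° (x = Rλ cos φ₀, y = Rφ), meridians are true-scale (h = 1) and the parallel scale is k = cos φ₀ / cos φ.
At 67.6°: h = 1.000, k = 1.891; principal scales a = 1.891, b = 1.000.
sin(ω/2) = (a − b)/(a + b) = 0.8909/2.891 = 0.3082, so ω = 2 arcsin(0.3082) ≈ 35.9°.

35.9°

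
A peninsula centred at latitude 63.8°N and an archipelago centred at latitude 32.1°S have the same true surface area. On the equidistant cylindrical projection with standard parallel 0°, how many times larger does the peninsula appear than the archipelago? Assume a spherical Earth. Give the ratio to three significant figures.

For the equirectangular projection with φ₀ = 0 (plate carrée), h = 1 along meridians and k = sec φ along parallels.
Areal scale at 63.8°: h·k = 1.000 × 2.265 = 2.265.
Areal scale at 32.1°: h·k = 1.000 × 1.180 = 1.180.
Ratio = 2.265/1.180 ≈ 1.92.

1.92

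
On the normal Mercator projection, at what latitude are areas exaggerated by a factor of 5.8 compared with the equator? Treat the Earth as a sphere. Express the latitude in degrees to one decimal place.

Mercator areal scale is sec²φ.
sec²φ = 5.8  ⇒  cos²φ = 0.1724  ⇒  cos φ = 0.4152.
φ = arccos(0.4152) ≈ 65.5°.

65.5°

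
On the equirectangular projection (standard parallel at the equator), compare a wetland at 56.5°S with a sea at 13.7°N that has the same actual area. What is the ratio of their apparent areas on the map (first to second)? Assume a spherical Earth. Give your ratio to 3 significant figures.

1.76

For the equirectangular projection with φ₀ = 0 (plate carrée), h = 1 along meridians and k = sec φ along parallels.
Areal scale at 56.5°: h·k = 1.000 × 1.812 = 1.812.
Areal scale at 13.7°: h·k = 1.000 × 1.029 = 1.029.
Ratio = 1.812/1.029 ≈ 1.76.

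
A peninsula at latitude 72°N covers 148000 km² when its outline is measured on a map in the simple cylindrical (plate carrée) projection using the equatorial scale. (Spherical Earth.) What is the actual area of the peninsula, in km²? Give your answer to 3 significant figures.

Plate carrée maps x = Rλ, y = Rφ. The meridian scale is h = 1 and the parallel scale is k = 1/cos φ = sec φ.
Areal scale = h·k = 1 × sec φ; at 72°, h = 1.000, k = 3.236, so h·k = 3.236.
True area = apparent / (areal scale) = 148000 / 3.236 ≈ 45700 km².

45700 km²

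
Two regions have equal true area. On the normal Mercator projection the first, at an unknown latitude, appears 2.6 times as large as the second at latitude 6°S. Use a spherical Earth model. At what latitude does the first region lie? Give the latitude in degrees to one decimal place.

Mercator areal scale is sec²φ, so apparent-area ratio = sec²φ₁ / sec²φ₂ = cos²φ₂ / cos²φ₁.
cos²φ₂ / cos²φ₁ = 2.6  ⇒  cos φ₁ = cos 6° / √2.6 = 0.9945/1.612 = 0.6168.
φ₁ = arccos(0.6168) ≈ 51.9°.

51.9°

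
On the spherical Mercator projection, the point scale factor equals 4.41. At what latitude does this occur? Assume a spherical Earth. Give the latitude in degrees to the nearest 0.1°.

Mercator scale is k = sec φ = 1/cos φ.
1/cos φ = 4.41  ⇒  cos φ = 0.2268  ⇒  φ = arccos(0.2268) ≈ 76.9°.

76.9°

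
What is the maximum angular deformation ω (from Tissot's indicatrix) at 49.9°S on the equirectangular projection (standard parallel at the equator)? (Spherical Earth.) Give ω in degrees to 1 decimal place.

Plate carrée maps x = Rλ, y = Rφ. The meridian scale is h = 1 and the parallel scale is k = 1/cos φ = sec φ.
At 49.9°: h = 1.000, k = 1.552; principal scales a = 1.552, b = 1.000.
sin(ω/2) = (a − b)/(a + b) = 0.5525/2.552 = 0.2165, so ω = 2 arcsin(0.2165) ≈ 25.0°.

25.0°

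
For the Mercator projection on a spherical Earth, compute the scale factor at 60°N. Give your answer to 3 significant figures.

For Mercator, h = k = sec φ (a conformal cylindrical projection has a single point scale, 1/cos φ).
k = 1/cos 60° = 1/0.5000 = 2.000.

2.00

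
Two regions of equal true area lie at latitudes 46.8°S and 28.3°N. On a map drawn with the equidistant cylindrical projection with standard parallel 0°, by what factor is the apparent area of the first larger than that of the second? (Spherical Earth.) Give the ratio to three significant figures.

1.29

In the plate carrée (x = Rλ, y = Rφ), meridians are true-scale (h = 1) and parallels are stretched by k = sec φ.
Areal scale at 46.8°: h·k = 1.000 × 1.461 = 1.461.
Areal scale at 28.3°: h·k = 1.000 × 1.136 = 1.136.
Ratio = 1.461/1.136 ≈ 1.29.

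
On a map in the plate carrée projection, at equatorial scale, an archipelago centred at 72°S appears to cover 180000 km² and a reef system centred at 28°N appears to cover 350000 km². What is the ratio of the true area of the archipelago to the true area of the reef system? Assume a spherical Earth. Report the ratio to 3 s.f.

0.180

Plate carrée has h = 1 and k = sec φ, giving areal scale sec φ; true area = (apparent area) · cos φ.
True area of archipelago: 180000 × cos(72°) = 180000 × 0.3090 = 55620 km².
True area of reef system: 350000 × cos(28°) = 350000 × 0.8829 = 309000 km².
Ratio = 55620 / 309000 ≈ 0.180.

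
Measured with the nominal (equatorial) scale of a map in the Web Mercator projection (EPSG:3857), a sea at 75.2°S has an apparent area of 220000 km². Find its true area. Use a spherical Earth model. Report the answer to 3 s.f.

The Mercator projection is conformal; its linear scale factor is the same in every direction and equals sec φ = 1/cos φ.
Areal scale = k² = sec²φ = 1/cos²(75.2°) = 1/0.2554² = 15.33.
True area = apparent / (areal scale) = 220000 / 15.33 ≈ 14400 km².

14400 km²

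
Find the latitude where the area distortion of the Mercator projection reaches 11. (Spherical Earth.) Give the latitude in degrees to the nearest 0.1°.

Mercator areal scale is sec²φ.
sec²φ = 11  ⇒  cos²φ = 0.09091  ⇒  cos φ = 0.3015.
φ = arccos(0.3015) ≈ 72.5°.

72.5°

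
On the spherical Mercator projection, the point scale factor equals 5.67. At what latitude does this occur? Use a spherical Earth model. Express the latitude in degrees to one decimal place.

Mercator scale is k = sec φ = 1/cos φ.
1/cos φ = 5.67  ⇒  cos φ = 0.1764  ⇒  φ = arccos(0.1764) ≈ 79.8°.

79.8°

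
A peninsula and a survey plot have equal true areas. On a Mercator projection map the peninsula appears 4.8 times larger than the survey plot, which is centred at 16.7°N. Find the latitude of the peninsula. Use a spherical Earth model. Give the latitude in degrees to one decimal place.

64.1°

Mercator areal scale is sec²φ, so apparent-area ratio = sec²φ₁ / sec²φ₂ = cos²φ₂ / cos²φ₁.
cos²φ₂ / cos²φ₁ = 4.8  ⇒  cos φ₁ = cos 16.7° / √4.8 = 0.9578/2.191 = 0.4372.
φ₁ = arccos(0.4372) ≈ 64.1°.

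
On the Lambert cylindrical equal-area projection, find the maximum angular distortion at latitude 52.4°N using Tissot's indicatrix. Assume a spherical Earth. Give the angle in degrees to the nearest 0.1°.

54.4°

The Lambert cylindrical equal-area projection is the cylindrical equal-area projection with its standard parallel at the equator (φ₀ = 0). A cylindrical equal-area projection with standard parallel φ₀ has meridian scale h = cos φ / cos φ₀ and parallel scale k = cos φ₀ / cos φ (so areas are preserved, h·k = 1).
At 52.4°: h = 0.6101, k = 1.639; principal scales a = 1.639, b = 0.6101.
sin(ω/2) = (a − b)/(a + b) = 1.029/2.249 = 0.4574, so ω = 2 arcsin(0.4574) ≈ 54.4°.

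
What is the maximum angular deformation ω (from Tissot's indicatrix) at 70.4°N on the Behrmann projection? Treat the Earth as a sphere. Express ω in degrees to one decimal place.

95.3°

Behrmann is a cylindrical equal-area projection with standard parallels at ±30°. For cylindrical equal-area with standard parallel φ₀, h = cos φ / cos φ₀ and k = cos φ₀ / cos φ, so h·k = 1.
At 70.4°: h = 0.3873, k = 2.582; principal scales a = 2.582, b = 0.3873.
sin(ω/2) = (a − b)/(a + b) = 2.194/2.969 = 0.7391, so ω = 2 arcsin(0.7391) ≈ 95.3°.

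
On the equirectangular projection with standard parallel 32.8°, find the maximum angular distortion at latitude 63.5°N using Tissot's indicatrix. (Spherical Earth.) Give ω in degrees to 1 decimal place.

35.7°

With standard parallel φ₀ = 32.8°, the equirectangular projection gives x = Rλ cos φ₀, y = Rφ, so h = 1 and k = cos 32.8° / cos φ.
At 63.5°: h = 1.000, k = 1.884; principal scales a = 1.884, b = 1.000.
sin(ω/2) = (a − b)/(a + b) = 0.8838/2.884 = 0.3065, so ω = 2 arcsin(0.3065) ≈ 35.7°.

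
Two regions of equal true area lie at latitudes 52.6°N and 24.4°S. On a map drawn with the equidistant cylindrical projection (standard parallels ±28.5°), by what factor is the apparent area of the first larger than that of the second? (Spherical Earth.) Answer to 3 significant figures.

The equidistant cylindrical projection with φ₀ = 28.5° has h = 1 (meridians true) and k = cos φ₀ / cos φ along parallels.
Areal scale at 52.6°: h·k = 1.000 × 1.447 = 1.447.
Areal scale at 24.4°: h·k = 1.000 × 0.9650 = 0.9650.
Ratio = 1.447/0.9650 ≈ 1.50.

1.50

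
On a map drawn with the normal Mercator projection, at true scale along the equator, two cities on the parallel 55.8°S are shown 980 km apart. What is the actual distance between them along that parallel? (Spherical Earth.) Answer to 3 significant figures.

The Mercator projection is conformal; its linear scale factor is the same in every direction and equals sec φ = 1/cos φ.
Along the parallel at 55.8°, map distances are exaggerated by k = sec 55.8° = 1.779.
True distance = 980 / 1.779 = 980 × cos 55.8° ≈ 551 km.

551 km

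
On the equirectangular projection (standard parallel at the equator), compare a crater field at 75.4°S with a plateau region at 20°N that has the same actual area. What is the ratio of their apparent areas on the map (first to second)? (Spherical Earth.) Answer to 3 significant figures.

For the equirectangular projection with φ₀ = 0 (plate carrée), h = 1 along meridians and k = sec φ along parallels.
Areal scale at 75.4°: h·k = 1.000 × 3.967 = 3.967.
Areal scale at 20°: h·k = 1.000 × 1.064 = 1.064.
Ratio = 3.967/1.064 ≈ 3.73.

3.73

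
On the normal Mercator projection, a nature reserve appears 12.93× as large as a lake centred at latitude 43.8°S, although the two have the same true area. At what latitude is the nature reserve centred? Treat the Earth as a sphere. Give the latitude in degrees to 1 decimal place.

78.4°

Mercator areal scale is sec²φ, so apparent-area ratio = sec²φ₁ / sec²φ₂ = cos²φ₂ / cos²φ₁.
cos²φ₂ / cos²φ₁ = 12.93  ⇒  cos φ₁ = cos 43.8° / √12.93 = 0.7218/3.596 = 0.2007.
φ₁ = arccos(0.2007) ≈ 78.4°.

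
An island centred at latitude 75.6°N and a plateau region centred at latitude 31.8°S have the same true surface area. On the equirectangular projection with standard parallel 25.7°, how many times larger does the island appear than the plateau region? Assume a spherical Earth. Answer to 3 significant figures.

With standard parallel φ₀ = 25.7°, the equirectangular projection gives x = Rλ cos φ₀, y = Rφ, so h = 1 and k = cos 25.7° / cos φ.
Areal scale at 75.6°: h·k = 1.000 × 3.623 = 3.623.
Areal scale at 31.8°: h·k = 1.000 × 1.060 = 1.060.
Ratio = 3.623/1.060 ≈ 3.42.

3.42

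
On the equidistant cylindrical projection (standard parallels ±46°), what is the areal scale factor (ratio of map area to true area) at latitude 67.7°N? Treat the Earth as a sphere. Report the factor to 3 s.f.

The equidistant cylindrical projection with φ₀ = 46° has h = 1 (meridians true) and k = cos φ₀ / cos φ along parallels.
Areal scale = h·k = 1 × cos φ₀ / cos φ; at 67.7°, h = 1.000, k = 1.831, so h·k = 1.831.

1.83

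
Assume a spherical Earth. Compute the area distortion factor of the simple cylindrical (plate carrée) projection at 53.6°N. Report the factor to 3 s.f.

In the plate carrée (x = Rλ, y = Rφ), meridians are true-scale (h = 1) and parallels are stretched by k = sec φ.
Areal scale = h·k = 1 × sec φ; at 53.6°, h = 1.000, k = 1.685, so h·k = 1.685.

1.69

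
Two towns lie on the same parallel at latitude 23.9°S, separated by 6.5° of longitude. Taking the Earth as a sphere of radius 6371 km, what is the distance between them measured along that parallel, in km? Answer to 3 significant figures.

Arc length along a parallel = R cos φ · Δλ (with Δλ in radians).
= 6371 × cos 23.9° × (6.5° × π/180) = 6371 × 0.9143 × 0.1134 ≈ 661 km.

661 km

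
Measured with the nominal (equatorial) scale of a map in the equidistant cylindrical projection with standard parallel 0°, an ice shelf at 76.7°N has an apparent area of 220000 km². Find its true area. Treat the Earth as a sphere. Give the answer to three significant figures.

In the plate carrée (x = Rλ, y = Rφ), meridians are true-scale (h = 1) and parallels are stretched by k = sec φ.
Areal scale = h·k = 1 × sec φ; at 76.7°, h = 1.000, k = 4.347, so h·k = 4.347.
True area = apparent / (areal scale) = 220000 / 4.347 ≈ 50600 km².

50600 km²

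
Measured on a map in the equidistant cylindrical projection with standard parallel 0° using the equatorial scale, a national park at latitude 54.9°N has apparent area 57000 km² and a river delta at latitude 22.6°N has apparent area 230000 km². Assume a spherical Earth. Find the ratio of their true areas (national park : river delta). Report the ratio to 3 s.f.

On the plate carrée, areal scale = h·k = 1 × sec φ, so true area = apparent × cos φ.
True area of national park: 57000 × cos(54.9°) = 57000 × 0.5750 = 32780 km².
True area of river delta: 230000 × cos(22.6°) = 230000 × 0.9232 = 212300 km².
Ratio = 32780 / 212300 ≈ 0.154.

0.154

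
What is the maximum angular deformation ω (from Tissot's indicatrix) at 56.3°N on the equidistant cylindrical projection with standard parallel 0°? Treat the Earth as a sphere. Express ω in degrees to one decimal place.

In the plate carrée (x = Rλ, y = Rφ), meridians are true-scale (h = 1) and parallels are stretched by k = sec φ.
At 56.3°: h = 1.000, k = 1.802; principal scales a = 1.802, b = 1.000.
sin(ω/2) = (a − b)/(a + b) = 0.8023/2.802 = 0.2863, so ω = 2 arcsin(0.2863) ≈ 33.3°.

33.3°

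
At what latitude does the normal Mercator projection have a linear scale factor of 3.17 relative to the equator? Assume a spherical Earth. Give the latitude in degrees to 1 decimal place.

71.6°

Mercator scale is k = sec φ = 1/cos φ.
1/cos φ = 3.17  ⇒  cos φ = 0.3155  ⇒  φ = arccos(0.3155) ≈ 71.6°.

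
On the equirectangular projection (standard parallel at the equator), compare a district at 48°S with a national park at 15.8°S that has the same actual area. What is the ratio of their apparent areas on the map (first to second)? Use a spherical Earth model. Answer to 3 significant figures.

1.44

For the equirectangular projection with φ₀ = 0 (plate carrée), h = 1 along meridians and k = sec φ along parallels.
Areal scale at 48°: h·k = 1.000 × 1.494 = 1.494.
Areal scale at 15.8°: h·k = 1.000 × 1.039 = 1.039.
Ratio = 1.494/1.039 ≈ 1.44.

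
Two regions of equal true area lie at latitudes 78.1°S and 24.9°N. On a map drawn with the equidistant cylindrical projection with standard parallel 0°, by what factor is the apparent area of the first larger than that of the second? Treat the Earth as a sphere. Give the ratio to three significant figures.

4.40

Plate carrée maps x = Rλ, y = Rφ. The meridian scale is h = 1 and the parallel scale is k = 1/cos φ = sec φ.
Areal scale at 78.1°: h·k = 1.000 × 4.850 = 4.850.
Areal scale at 24.9°: h·k = 1.000 × 1.102 = 1.102.
Ratio = 4.850/1.102 ≈ 4.40.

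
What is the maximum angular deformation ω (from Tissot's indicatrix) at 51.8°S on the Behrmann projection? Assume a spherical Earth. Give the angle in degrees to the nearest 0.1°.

37.9°

The Behrmann projection is cylindrical equal-area with φ₀ = 30°. For cylindrical equal-area with standard parallel φ₀, h = cos φ / cos φ₀ and k = cos φ₀ / cos φ, so h·k = 1.
At 51.8°: h = 0.7141, k = 1.400; principal scales a = 1.400, b = 0.7141.
sin(ω/2) = (a − b)/(a + b) = 0.6863/2.114 = 0.3246, so ω = 2 arcsin(0.3246) ≈ 37.9°.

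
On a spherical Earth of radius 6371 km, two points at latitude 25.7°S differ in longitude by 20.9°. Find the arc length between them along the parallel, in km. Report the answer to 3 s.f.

2090 km

Arc length along a parallel = R cos φ · Δλ (with Δλ in radians).
= 6371 × cos 25.7° × (20.9° × π/180) = 6371 × 0.9011 × 0.3648 ≈ 2090 km.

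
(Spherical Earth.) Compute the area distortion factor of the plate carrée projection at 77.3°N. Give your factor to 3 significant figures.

4.55

In the plate carrée (x = Rλ, y = Rφ), meridians are true-scale (h = 1) and parallels are stretched by k = sec φ.
Areal scale = h·k = 1 × sec φ; at 77.3°, h = 1.000, k = 4.549, so h·k = 4.549.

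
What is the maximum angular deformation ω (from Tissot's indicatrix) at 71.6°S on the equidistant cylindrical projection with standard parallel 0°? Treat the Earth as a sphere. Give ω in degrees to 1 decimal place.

In the plate carrée (x = Rλ, y = Rφ), meridians are true-scale (h = 1) and parallels are stretched by k = sec φ.
At 71.6°: h = 1.000, k = 3.168; principal scales a = 3.168, b = 1.000.
sin(ω/2) = (a − b)/(a + b) = 2.168/4.168 = 0.5202, so ω = 2 arcsin(0.5202) ≈ 62.7°.

62.7°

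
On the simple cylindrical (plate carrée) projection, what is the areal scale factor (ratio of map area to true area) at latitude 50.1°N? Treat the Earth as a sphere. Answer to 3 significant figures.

1.56

Plate carrée maps x = Rλ, y = Rφ. The meridian scale is h = 1 and the parallel scale is k = 1/cos φ = sec φ.
Areal scale = h·k = 1 × sec φ; at 50.1°, h = 1.000, k = 1.559, so h·k = 1.559.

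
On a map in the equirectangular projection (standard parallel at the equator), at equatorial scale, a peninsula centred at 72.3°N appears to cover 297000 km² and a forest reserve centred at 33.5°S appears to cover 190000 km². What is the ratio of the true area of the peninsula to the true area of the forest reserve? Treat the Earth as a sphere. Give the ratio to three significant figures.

0.570

On the plate carrée, areal scale = h·k = 1 × sec φ, so true area = apparent × cos φ.
True area of peninsula: 297000 × cos(72.3°) = 297000 × 0.3040 = 90300 km².
True area of forest reserve: 190000 × cos(33.5°) = 190000 × 0.8339 = 158400 km².
Ratio = 90300 / 158400 ≈ 0.570.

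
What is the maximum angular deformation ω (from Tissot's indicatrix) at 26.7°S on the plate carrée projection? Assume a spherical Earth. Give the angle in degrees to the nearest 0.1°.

6.5°

In the plate carrée (x = Rλ, y = Rφ), meridians are true-scale (h = 1) and parallels are stretched by k = sec φ.
At 26.7°: h = 1.000, k = 1.119; principal scales a = 1.119, b = 1.000.
sin(ω/2) = (a − b)/(a + b) = 0.1194/2.119 = 0.05632, so ω = 2 arcsin(0.05632) ≈ 6.5°.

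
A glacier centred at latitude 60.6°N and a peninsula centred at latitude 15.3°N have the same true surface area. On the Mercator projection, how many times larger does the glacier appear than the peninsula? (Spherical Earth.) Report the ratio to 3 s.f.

3.86

Mercator areal scale is sec²φ.
At 60.6°: sec²(60.6°) = 1/0.4909² = 4.150.
At 15.3°: sec²(15.3°) = 1/0.9646² = 1.075.
Ratio = 4.150/1.075 = cos²(15.3°)/cos²(60.6°) ≈ 3.86.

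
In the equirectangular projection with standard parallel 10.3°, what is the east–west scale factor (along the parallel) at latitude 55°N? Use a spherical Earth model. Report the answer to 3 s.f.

1.72

The equidistant cylindrical projection with φ₀ = 10.3° has h = 1 (meridians true) and k = cos φ₀ / cos φ along parallels.
k = cos 10.3° / cos 55° = 0.9839/0.5736 = 1.715.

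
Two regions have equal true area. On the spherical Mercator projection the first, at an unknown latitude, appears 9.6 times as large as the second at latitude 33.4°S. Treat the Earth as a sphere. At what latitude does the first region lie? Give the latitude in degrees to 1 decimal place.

74.4°

On Mercator, (apparent₁)/(apparent₂) = sec²φ₁ / sec²φ₂ when true areas are equal.
cos²φ₂ / cos²φ₁ = 9.6  ⇒  cos φ₁ = cos 33.4° / √9.6 = 0.8348/3.098 = 0.2694.
φ₁ = arccos(0.2694) ≈ 74.4°.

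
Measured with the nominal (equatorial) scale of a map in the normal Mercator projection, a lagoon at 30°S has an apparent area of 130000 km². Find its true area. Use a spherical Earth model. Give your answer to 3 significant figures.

97500 km²

For Mercator, h = k = sec φ (a conformal cylindrical projection has a single point scale, 1/cos φ).
Areal scale = k² = sec²φ = 1/cos²(30°) = 1/0.8660² = 1.333.
True area = apparent / (areal scale) = 130000 / 1.333 ≈ 97500 km².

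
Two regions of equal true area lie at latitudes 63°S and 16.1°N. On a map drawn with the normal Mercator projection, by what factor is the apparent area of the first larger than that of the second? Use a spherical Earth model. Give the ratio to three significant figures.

4.48

Mercator is conformal with k = sec φ, so areal scale = k² = sec²φ.
At 63°: sec²(63°) = 1/0.4540² = 4.852.
At 16.1°: sec²(16.1°) = 1/0.9608² = 1.083.
Ratio = 4.852/1.083 = cos²(16.1°)/cos²(63°) ≈ 4.48.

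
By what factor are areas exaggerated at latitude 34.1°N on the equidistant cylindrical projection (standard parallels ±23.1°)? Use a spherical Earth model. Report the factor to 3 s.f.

With standard parallel φ₀ = 23.1°, the equirectangular projection gives x = Rλ cos φ₀, y = Rφ, so h = 1 and k = cos 23.1° / cos φ.
Areal scale = h·k = 1 × cos φ₀ / cos φ; at 34.1°, h = 1.000, k = 1.111, so h·k = 1.111.

1.11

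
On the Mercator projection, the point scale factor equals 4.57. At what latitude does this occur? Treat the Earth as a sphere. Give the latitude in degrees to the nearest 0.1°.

Mercator scale is k = sec φ = 1/cos φ.
1/cos φ = 4.57  ⇒  cos φ = 0.2188  ⇒  φ = arccos(0.2188) ≈ 77.4°.

77.4°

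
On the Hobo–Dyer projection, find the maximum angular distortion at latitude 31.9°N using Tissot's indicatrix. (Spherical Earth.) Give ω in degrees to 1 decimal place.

Hobo–Dyer is a cylindrical equal-area projection with standard parallels at ±37.5°. For cylindrical equal-area with standard parallel φ₀, h = cos φ / cos φ₀ and k = cos φ₀ / cos φ, so h·k = 1.
At 31.9°: h = 1.070, k = 0.9345; principal scales a = 1.070, b = 0.9345.
sin(ω/2) = (a − b)/(a + b) = 0.1356/2.005 = 0.06765, so ω = 2 arcsin(0.06765) ≈ 7.8°.

7.8°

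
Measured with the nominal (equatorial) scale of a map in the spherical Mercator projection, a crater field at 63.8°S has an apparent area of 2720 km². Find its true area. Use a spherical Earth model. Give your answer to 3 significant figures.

The Mercator projection is conformal; its linear scale factor is the same in every direction and equals sec φ = 1/cos φ.
Areal scale = k² = sec²φ = 1/cos²(63.8°) = 1/0.4415² = 5.130.
True area = apparent / (areal scale) = 2720 / 5.130 ≈ 530 km².

530 km²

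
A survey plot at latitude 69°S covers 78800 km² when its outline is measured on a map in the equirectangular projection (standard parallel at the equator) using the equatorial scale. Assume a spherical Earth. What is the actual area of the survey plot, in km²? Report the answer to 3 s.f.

In the plate carrée (x = Rλ, y = Rφ), meridians are true-scale (h = 1) and parallels are stretched by k = sec φ.
Areal scale = h·k = 1 × sec φ; at 69°, h = 1.000, k = 2.790, so h·k = 2.790.
True area = apparent / (areal scale) = 78800 / 2.790 ≈ 28200 km².

28200 km²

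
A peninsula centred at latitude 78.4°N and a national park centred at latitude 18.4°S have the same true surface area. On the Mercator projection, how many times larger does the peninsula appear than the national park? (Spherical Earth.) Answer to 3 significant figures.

Mercator areal scale is sec²φ.
At 78.4°: sec²(78.4°) = 1/0.2011² = 24.73.
At 18.4°: sec²(18.4°) = 1/0.9489² = 1.111.
Ratio = 24.73/1.111 = cos²(18.4°)/cos²(78.4°) ≈ 22.3.

22.3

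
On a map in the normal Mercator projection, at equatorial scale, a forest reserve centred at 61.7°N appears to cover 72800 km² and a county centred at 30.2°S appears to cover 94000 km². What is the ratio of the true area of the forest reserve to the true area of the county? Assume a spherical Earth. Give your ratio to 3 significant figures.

Mercator's areal exaggeration is sec²φ; hence true area = (apparent area) · cos²φ.
True area of forest reserve: 72800 × cos²(61.7°) = 72800 × 0.2248 = 16360 km².
True area of county: 94000 × cos²(30.2°) = 94000 × 0.7470 = 70220 km².
Ratio = 16360 / 70220 ≈ 0.233.

0.233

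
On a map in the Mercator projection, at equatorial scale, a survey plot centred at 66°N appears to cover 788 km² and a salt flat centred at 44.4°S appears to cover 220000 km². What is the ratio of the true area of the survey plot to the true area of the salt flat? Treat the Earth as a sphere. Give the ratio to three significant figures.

0.00116

Mercator's areal exaggeration is sec²φ; hence true area = (apparent area) · cos²φ.
True area of survey plot: 788 × cos²(66°) = 788 × 0.1654 = 130.4 km².
True area of salt flat: 220000 × cos²(44.4°) = 220000 × 0.5105 = 112300 km².
Ratio = 130.4 / 112300 ≈ 0.00116.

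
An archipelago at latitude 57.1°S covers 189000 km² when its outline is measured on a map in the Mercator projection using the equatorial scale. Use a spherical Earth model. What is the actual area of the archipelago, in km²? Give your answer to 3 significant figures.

55800 km²

Mercator is conformal, so the point scale is isotropic: h = k = sec φ = 1/cos φ.
Areal scale = k² = sec²φ = 1/cos²(57.1°) = 1/0.5432² = 3.389.
True area = apparent / (areal scale) = 189000 / 3.389 ≈ 55800 km².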